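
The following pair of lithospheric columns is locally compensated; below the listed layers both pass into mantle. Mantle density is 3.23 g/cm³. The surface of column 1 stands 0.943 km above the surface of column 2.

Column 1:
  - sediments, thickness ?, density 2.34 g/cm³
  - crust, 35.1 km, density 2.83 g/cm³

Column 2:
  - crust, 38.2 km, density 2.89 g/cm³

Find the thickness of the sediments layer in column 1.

2.24 km

Take the compensation level at the base of the deeper column (depth z_c below the surface of column 1) and equate Σ ρ_i t_i down to z_c; mantle fills any gap and the z_c terms cancel.
Column 1: x×2.34 + 35.1×2.83 + (z_c − 35.1 − x)×3.23
Column 2: 0.943×0 + 38.2×2.89 + (z_c − 0.943 − 38.2)×3.23
The z_c×3.23 term appears on both sides and cancels. Collect the known terms of each column as K = Σ(ρt)_known − 3.23 × (depth of known layers): K_1 = 99.333 − 3.23×35.1 = −14.04; K_2 = 110.398 − 3.23×(0.943 + 38.2) = −16.03389.
Balance: K_1 − x×(3.23 − 2.34) = K_2, so x = (K_1 − K_2)/(3.23 − 2.34) = 1.99389/0.89 = 2.24 km.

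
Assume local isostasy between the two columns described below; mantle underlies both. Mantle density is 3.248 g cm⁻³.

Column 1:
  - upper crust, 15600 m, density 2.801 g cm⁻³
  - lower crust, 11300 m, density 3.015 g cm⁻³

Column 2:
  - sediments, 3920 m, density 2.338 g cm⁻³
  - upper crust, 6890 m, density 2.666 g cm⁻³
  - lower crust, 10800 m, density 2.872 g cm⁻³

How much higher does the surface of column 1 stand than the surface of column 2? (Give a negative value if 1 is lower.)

For any compensation level in the mantle, the mantle terms cancel and isostasy reduces to e = (Σt_1 − Σt_2) − (Σ(ρt)_1 − Σ(ρt)_2) / ρ_m.
Σt_1 = 26900 m; Σt_2 = 21610 m; Σ(ρt)_1 = 77765.1; Σ(ρt)_2 = 58551.3 (in m·g cm⁻³).
e = (26900 − 21610) − (77765.1 − 58551.3) / 3.248 = −626 m.

−626 m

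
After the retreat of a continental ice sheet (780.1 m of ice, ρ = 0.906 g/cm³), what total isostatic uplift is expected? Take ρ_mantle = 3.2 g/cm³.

Removing the load lets mantle flow back in; uplift u satisfies ρ_ice t = ρ_m u.
u = t ρ_ice/ρ_m = 780.1 m × 0.906/3.2 = 221 m.

221 m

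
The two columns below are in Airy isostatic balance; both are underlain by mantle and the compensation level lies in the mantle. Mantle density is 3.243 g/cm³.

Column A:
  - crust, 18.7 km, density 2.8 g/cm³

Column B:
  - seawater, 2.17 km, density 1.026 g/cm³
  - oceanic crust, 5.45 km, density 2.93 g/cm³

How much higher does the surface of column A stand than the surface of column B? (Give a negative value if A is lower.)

For any compensation level in the mantle, the mantle terms cancel and isostasy reduces to e = (Σt_A − Σt_B) − (Σ(ρt)_A − Σ(ρt)_B) / ρ_m.
Σt_A = 18.7 km; Σt_B = 7.62 km; Σ(ρt)_A = 52.36; Σ(ρt)_B = 18.19492 (in km·g/cm³).
e = (18.7 − 7.62) − (52.36 − 18.19492) / 3.243 = 0.545 km.

0.545 km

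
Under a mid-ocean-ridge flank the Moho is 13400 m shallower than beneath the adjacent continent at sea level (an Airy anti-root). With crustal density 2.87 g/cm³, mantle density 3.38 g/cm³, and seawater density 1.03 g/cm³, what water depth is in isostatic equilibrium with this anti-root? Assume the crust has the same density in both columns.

Replacing a thickness d of crust by seawater at the top must be balanced by replacing crust with mantle at the base: d (ρ_c − ρ_w) = a (ρ_m − ρ_c).
d = a (ρ_m − ρ_c)/(ρ_c − ρ_w) = 13400 m × 0.51/1.84 = 3710 m.

3710 m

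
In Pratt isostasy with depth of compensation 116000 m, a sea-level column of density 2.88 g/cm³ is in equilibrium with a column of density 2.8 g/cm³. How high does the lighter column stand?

3310 m

ρ_ref D = ρ (D + h) → h = D (ρ_ref − ρ)/ρ.
h = 116000 m × (2.88 − 2.8)/2.8 = 3310 m.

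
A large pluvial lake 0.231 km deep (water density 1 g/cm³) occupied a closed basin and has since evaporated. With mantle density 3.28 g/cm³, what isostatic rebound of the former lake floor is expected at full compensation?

0.0704 km

u = d ρ_w/ρ_m = 0.231 km × 1/3.28 = 0.0704 km.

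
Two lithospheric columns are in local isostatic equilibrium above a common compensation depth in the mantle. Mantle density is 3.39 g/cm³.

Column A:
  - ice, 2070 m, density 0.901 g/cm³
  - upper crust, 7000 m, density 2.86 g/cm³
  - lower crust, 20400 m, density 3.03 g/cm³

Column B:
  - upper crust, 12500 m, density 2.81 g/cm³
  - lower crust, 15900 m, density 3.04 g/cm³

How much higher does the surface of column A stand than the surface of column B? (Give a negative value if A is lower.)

For any compensation level in the mantle, the mantle terms cancel and isostasy reduces to e = (Σt_A − Σt_B) − (Σ(ρt)_A − Σ(ρt)_B) / ρ_m.
Σt_A = 29470 m; Σt_B = 28400 m; Σ(ρt)_A = 83697.07; Σ(ρt)_B = 83461 (in m·g/cm³).
e = (29470 − 28400) − (83697.07 − 83461) / 3.39 = 1000 m.

1000 m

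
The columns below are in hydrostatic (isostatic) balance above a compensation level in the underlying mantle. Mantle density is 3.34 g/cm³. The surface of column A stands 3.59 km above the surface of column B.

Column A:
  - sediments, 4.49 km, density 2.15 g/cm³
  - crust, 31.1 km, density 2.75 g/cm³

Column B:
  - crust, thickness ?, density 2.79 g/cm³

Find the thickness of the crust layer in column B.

21.3 km

Take the compensation level at the base of the deeper column (depth z_c below the surface of column A) and equate Σ ρ_i t_i down to z_c; mantle fills any gap and the z_c terms cancel.
Column A: 4.49×2.15 + 31.1×2.75 + (z_c − 35.59)×3.34
Column B: 3.59×0 + x×2.79 + (z_c − 3.59 − 0 − x)×3.34
The z_c×3.34 term appears on both sides and cancels. Collect the known terms of each column as K = Σ(ρt)_known − 3.34 × (depth of known layers): K_A = 95.1785 − 3.34×35.59 = −23.6921; K_B = 0 − 3.34×(3.59 + 0) = −11.9906.
Balance: K_A = K_B − x×(3.34 − 2.79), so x = (K_B − K_A)/(3.34 − 2.79) = 11.7015/0.55 = 21.3 km.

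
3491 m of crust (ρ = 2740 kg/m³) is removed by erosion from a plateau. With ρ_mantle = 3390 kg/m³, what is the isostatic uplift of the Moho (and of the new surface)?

Unloading: uplift u = e ρ_c/ρ_m = 3491 m × 2740/3390 = 2820 m.

2820 m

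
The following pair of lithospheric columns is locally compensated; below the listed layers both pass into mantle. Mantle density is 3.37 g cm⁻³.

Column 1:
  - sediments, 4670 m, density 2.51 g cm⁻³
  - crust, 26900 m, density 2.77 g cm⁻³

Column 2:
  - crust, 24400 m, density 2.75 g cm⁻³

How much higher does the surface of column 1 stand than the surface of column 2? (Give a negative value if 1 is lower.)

1490 m

For any compensation level in the mantle, the mantle terms cancel and isostasy reduces to e = (Σt_1 − Σt_2) − (Σ(ρt)_1 − Σ(ρt)_2) / ρ_m.
Σt_1 = 31570 m; Σt_2 = 24400 m; Σ(ρt)_1 = 86234.7; Σ(ρt)_2 = 67100 (in m·g cm⁻³).
e = (31570 − 24400) − (86234.7 − 67100) / 3.37 = 1490 m.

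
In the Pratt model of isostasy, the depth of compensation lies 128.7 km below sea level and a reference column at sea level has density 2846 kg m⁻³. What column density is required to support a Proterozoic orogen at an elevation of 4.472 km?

2750 kg m⁻³

Pratt balance: ρ_ref D = ρ (D + h).
ρ = ρ_ref D/(D + h) = 2846 × 128.7 km/(128.7 km + 4.472 km) = 2750 kg m⁻³.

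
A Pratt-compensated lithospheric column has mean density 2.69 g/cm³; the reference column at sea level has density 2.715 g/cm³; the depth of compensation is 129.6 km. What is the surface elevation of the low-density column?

1.2 km

ρ_ref D = ρ (D + h) → h = D (ρ_ref − ρ)/ρ.
h = 129.6 km × (2.715 − 2.69)/2.69 = 1.2 km.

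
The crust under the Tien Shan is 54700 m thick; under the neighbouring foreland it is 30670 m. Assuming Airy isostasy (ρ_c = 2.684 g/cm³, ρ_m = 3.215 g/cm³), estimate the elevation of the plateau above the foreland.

3970 m

Excess crust Δ = 54700 m − 30670 m = 24030 m, split between elevation h and root r with h + r = Δ.
Airy balance ρ_c h = (ρ_m − ρ_c) r gives r = h ρ_c/(ρ_m − ρ_c), so h (1 + ρ_c/(ρ_m − ρ_c)) = Δ, i.e. h = Δ (ρ_m − ρ_c)/ρ_m.
h = 24030 m × 0.531/3.215 = 3970 m.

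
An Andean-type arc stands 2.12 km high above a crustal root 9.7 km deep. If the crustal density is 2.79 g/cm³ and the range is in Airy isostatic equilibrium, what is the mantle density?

3.4 g/cm³

Airy balance: ρ_c h = (ρ_m − ρ_c) r → ρ_m = ρ_c (1 + h/r).
ρ_m = 2.79 × (1 + 2.12 km/9.7 km) = 3.4 g/cm³.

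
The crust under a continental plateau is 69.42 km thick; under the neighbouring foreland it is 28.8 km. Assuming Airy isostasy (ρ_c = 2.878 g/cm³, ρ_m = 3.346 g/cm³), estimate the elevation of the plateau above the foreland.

Excess crust Δ = 69.42 km − 28.8 km = 40.62 km, split between elevation h and root r with h + r = Δ.
Airy balance ρ_c h = (ρ_m − ρ_c) r gives r = h ρ_c/(ρ_m − ρ_c), so h (1 + ρ_c/(ρ_m − ρ_c)) = Δ, i.e. h = Δ (ρ_m − ρ_c)/ρ_m.
h = 40.62 km × 0.468/3.346 = 5.68 km.

5.68 km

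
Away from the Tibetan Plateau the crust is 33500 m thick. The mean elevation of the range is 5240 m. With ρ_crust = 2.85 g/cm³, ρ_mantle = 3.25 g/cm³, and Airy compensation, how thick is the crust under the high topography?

76100 m

Root depth r = h ρ_c / (ρ_m − ρ_c) = 5240 m × 2.85 / 0.4 = 37340 m.
Total thickness = T + h + r = 33500 m + 5240 m + 37340 m = 76100 m.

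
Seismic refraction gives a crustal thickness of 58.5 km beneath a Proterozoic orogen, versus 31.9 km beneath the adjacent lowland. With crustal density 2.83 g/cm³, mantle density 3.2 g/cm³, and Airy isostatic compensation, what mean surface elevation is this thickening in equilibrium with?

3.08 km

Excess crust Δ = 58.5 km − 31.9 km = 26.6 km, split between elevation h and root r with h + r = Δ.
Airy balance ρ_c h = (ρ_m − ρ_c) r gives r = h ρ_c/(ρ_m − ρ_c), so h (1 + ρ_c/(ρ_m − ρ_c)) = Δ, i.e. h = Δ (ρ_m − ρ_c)/ρ_m.
h = 26.6 km × 0.37/3.2 = 3.08 km.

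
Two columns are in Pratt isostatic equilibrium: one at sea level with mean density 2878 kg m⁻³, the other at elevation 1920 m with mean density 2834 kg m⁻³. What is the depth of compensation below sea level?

ρ_ref D = ρ (D + h) → D (ρ_ref − ρ) = ρ h.
D = ρ h/(ρ_ref − ρ) = 2834 × 1920 m/(2878 − 2834) = 124000 m.

124000 m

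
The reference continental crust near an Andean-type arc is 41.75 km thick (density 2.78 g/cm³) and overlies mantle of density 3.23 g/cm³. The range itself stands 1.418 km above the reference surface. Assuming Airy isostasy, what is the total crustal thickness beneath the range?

Root depth r = h ρ_c / (ρ_m − ρ_c) = 1.418 km × 2.78 / 0.45 = 8.76 km.
Total thickness = T + h + r = 41.75 km + 1.418 km + 8.76 km = 51.9 km.

51.9 km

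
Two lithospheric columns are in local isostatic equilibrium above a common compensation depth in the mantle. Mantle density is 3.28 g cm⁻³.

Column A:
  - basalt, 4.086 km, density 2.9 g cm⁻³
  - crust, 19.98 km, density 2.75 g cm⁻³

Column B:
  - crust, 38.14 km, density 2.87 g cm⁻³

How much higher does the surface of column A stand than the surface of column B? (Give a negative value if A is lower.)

For any compensation level in the mantle, the mantle terms cancel and isostasy reduces to e = (Σt_A − Σt_B) − (Σ(ρt)_A − Σ(ρt)_B) / ρ_m.
Σt_A = 24.066 km; Σt_B = 38.14 km; Σ(ρt)_A = 66.7944; Σ(ρt)_B = 109.4618 (in km·g cm⁻³).
e = (24.066 − 38.14) − (66.7944 − 109.4618) / 3.28 = −1.07 km.

−1.07 km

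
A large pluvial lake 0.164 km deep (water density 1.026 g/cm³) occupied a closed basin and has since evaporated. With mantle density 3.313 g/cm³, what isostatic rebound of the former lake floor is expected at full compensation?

0.0508 km

u = d ρ_w/ρ_m = 0.164 km × 1.026/3.313 = 0.0508 km.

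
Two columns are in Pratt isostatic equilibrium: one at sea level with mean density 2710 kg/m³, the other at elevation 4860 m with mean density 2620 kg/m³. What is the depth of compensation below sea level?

141000 m

ρ_ref D = ρ (D + h) → D (ρ_ref − ρ) = ρ h.
D = ρ h/(ρ_ref − ρ) = 2620 × 4860 m/(2710 − 2620) = 141000 m.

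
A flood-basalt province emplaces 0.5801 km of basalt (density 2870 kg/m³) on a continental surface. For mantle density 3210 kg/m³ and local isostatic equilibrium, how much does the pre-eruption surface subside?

Subaerial loading: s = t ρ_load / ρ_m.
s = 0.5801 km × 2870/3210 = 0.519 km.

0.519 km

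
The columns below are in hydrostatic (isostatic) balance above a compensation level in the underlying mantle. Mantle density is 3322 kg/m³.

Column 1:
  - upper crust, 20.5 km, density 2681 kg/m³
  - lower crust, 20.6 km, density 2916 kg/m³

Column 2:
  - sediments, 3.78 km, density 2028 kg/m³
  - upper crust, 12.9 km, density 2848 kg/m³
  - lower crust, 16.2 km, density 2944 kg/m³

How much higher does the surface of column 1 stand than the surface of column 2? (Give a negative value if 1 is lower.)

For any compensation level in the mantle, the mantle terms cancel and isostasy reduces to e = (Σt_1 − Σt_2) − (Σ(ρt)_1 − Σ(ρt)_2) / ρ_m.
Σt_1 = 41.1 km; Σt_2 = 32.88 km; Σ(ρt)_1 = 115030.1; Σ(ρt)_2 = 92097.84 (in km·kg/m³).
e = (41.1 − 32.88) − (115030.1 − 92097.84) / 3322 = 1.32 km.

1.32 km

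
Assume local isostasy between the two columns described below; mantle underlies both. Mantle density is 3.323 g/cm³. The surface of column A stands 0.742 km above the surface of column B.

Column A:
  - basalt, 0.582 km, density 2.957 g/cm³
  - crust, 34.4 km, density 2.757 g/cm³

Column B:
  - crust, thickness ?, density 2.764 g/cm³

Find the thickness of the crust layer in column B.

Take the compensation level at the base of the deeper column (depth z_c below the surface of column A) and equate Σ ρ_i t_i down to z_c; mantle fills any gap and the z_c terms cancel.
Column A: 0.582×2.957 + 34.4×2.757 + (z_c − 34.982)×3.323
Column B: 0.742×0 + x×2.764 + (z_c − 0.742 − 0 − x)×3.323
The z_c×3.323 term appears on both sides and cancels. Collect the known terms of each column as K = Σ(ρt)_known − 3.323 × (depth of known layers): K_A = 96.561774 − 3.323×34.982 = −19.683412; K_B = 0 − 3.323×(0.742 + 0) = −2.465666.
Balance: K_A = K_B − x×(3.323 − 2.764), so x = (K_B − K_A)/(3.323 − 2.764) = 17.2177/0.559 = 30.8 km.

30.8 km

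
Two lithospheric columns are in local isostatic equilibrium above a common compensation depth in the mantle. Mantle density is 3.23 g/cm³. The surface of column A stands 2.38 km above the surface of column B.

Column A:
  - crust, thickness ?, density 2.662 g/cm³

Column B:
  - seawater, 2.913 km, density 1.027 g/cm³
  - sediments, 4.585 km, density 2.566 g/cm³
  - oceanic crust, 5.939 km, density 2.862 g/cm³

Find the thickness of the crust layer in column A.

Take the compensation level at the base of the deeper column (depth z_c below the surface of column A) and equate Σ ρ_i t_i down to z_c; mantle fills any gap and the z_c terms cancel.
Column A: x×2.662 + (z_c − 0 − x)×3.23
Column B: 2.38×0 + 2.913×1.027 + 4.585×2.566 + 5.939×2.862 + (z_c − 2.38 − 13.437)×3.23
The z_c×3.23 term appears on both sides and cancels. Collect the known terms of each column as K = Σ(ρt)_known − 3.23 × (depth of known layers): K_A = 0 − 3.23×0 = 0; K_B = 31.754179 − 3.23×(2.38 + 13.437) = −19.334731.
Balance: K_A − x×(3.23 − 2.662) = K_B, so x = (K_A − K_B)/(3.23 − 2.662) = 19.3347/0.568 = 34 km.

34 km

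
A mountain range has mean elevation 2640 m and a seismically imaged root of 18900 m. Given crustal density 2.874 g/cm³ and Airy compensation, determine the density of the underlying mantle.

Airy balance: ρ_c h = (ρ_m − ρ_c) r → ρ_m = ρ_c (1 + h/r).
ρ_m = 2.874 × (1 + 2640 m/18900 m) = 3.28 g/cm³.

3.28 g/cm³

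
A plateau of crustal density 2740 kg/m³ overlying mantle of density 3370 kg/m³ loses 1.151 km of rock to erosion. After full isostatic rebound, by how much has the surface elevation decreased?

Rebound u = e ρ_c/ρ_m = 1.151 km × 2740/3370 = 0.9358 km.
Net surface drop = e − u = 1.151 km − 0.9358 km = e (ρ_m − ρ_c)/ρ_m = 0.215 km.

0.215 km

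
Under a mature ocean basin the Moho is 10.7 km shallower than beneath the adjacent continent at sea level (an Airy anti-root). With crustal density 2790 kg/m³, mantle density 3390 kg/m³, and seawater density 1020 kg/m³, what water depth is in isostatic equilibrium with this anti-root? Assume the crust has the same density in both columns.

3.63 km

Replacing a thickness d of crust by seawater at the top must be balanced by replacing crust with mantle at the base: d (ρ_c − ρ_w) = a (ρ_m − ρ_c).
d = a (ρ_m − ρ_c)/(ρ_c − ρ_w) = 10.7 km × 600/1770 = 3.63 km.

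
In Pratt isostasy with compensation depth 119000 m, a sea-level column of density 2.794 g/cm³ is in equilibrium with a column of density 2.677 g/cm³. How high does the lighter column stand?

ρ_ref D = ρ (D + h) → h = D (ρ_ref − ρ)/ρ.
h = 119000 m × (2.794 − 2.677)/2.677 = 5200 m.

5200 m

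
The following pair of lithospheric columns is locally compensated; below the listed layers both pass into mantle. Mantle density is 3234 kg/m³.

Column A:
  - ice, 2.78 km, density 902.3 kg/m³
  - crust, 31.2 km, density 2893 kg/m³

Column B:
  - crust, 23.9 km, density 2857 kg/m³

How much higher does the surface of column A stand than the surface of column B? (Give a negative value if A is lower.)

2.51 km

For any compensation level in the mantle, the mantle terms cancel and isostasy reduces to e = (Σt_A − Σt_B) − (Σ(ρt)_A − Σ(ρt)_B) / ρ_m.
Σt_A = 33.98 km; Σt_B = 23.9 km; Σ(ρt)_A = 92769.994; Σ(ρt)_B = 68282.3 (in km·kg/m³).
e = (33.98 − 23.9) − (92769.994 − 68282.3) / 3234 = 2.51 km.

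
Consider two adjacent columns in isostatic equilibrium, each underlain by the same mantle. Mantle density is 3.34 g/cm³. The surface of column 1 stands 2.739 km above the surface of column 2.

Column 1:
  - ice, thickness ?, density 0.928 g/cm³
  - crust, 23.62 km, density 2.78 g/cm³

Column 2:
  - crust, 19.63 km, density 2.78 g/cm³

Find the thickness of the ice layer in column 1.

Take the compensation level at the base of the deeper column (depth z_c below the surface of column 1) and equate Σ ρ_i t_i down to z_c; mantle fills any gap and the z_c terms cancel.
Column 1: x×0.928 + 23.62×2.78 + (z_c − 23.62 − x)×3.34
Column 2: 2.739×0 + 19.63×2.78 + (z_c − 2.739 − 19.63)×3.34
The z_c×3.34 term appears on both sides and cancels. Collect the known terms of each column as K = Σ(ρt)_known − 3.34 × (depth of known layers): K_1 = 65.6636 − 3.34×23.62 = −13.2272; K_2 = 54.5714 − 3.34×(2.739 + 19.63) = −20.14106.
Balance: K_1 − x×(3.34 − 0.928) = K_2, so x = (K_1 − K_2)/(3.34 − 0.928) = 6.91386/2.412 = 2.87 km.

2.87 km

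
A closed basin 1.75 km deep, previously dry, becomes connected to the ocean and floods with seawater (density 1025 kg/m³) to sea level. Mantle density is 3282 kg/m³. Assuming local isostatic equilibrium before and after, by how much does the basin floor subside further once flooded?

After flooding the water column is d + s deep. Its weight must equal the weight of mantle displaced by the extra subsidence s: (d + s) ρ_w = s ρ_m.
s = d ρ_w / (ρ_m − ρ_w) = 1.75 km × 1025/(3282 − 1025) = 0.795 km.

0.795 km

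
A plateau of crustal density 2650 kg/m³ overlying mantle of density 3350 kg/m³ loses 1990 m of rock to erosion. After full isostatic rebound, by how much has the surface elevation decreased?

416 m

Rebound u = e ρ_c/ρ_m = 1990 m × 2650/3350 = 1574 m.
Net surface drop = e − u = 1990 m − 1574 m = e (ρ_m − ρ_c)/ρ_m = 416 m.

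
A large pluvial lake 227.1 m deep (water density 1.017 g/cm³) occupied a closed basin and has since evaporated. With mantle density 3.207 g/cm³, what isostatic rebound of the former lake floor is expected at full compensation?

72 m

u = d ρ_w/ρ_m = 227.1 m × 1.017/3.207 = 72 m.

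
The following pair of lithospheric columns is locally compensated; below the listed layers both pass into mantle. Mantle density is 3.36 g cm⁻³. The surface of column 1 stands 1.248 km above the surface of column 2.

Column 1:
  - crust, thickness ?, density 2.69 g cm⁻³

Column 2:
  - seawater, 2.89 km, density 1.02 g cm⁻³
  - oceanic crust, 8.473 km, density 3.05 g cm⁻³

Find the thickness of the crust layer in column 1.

20.3 km

Take the compensation level at the base of the deeper column (depth z_c below the surface of column 1) and equate Σ ρ_i t_i down to z_c; mantle fills any gap and the z_c terms cancel.
Column 1: x×2.69 + (z_c − 0 − x)×3.36
Column 2: 1.248×0 + 2.89×1.02 + 8.473×3.05 + (z_c − 1.248 − 11.363)×3.36
The z_c×3.36 term appears on both sides and cancels. Collect the known terms of each column as K = Σ(ρt)_known − 3.36 × (depth of known layers): K_1 = 0 − 3.36×0 = 0; K_2 = 28.79045 − 3.36×(1.248 + 11.363) = −13.58251.
Balance: K_1 − x×(3.36 − 2.69) = K_2, so x = (K_1 − K_2)/(3.36 − 2.69) = 13.5825/0.67 = 20.3 km.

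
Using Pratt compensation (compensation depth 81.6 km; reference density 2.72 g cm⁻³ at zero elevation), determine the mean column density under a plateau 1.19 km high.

2.68 g cm⁻³

Pratt balance: ρ_ref D = ρ (D + h).
ρ = ρ_ref D/(D + h) = 2.72 × 81.6 km/(81.6 km + 1.19 km) = 2.68 g cm⁻³.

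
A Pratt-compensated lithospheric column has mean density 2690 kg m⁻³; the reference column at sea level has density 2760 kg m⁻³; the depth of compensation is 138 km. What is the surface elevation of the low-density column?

ρ_ref D = ρ (D + h) → h = D (ρ_ref − ρ)/ρ.
h = 138 km × (2760 − 2690)/2690 = 3.59 km.

3.59 km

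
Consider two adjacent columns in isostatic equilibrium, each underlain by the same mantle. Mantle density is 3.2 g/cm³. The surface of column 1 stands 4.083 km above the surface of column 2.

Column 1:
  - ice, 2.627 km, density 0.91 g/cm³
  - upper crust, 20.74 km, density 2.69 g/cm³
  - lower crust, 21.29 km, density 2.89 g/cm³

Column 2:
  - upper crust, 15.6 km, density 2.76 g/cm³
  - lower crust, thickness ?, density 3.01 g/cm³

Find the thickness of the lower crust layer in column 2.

Take the compensation level at the base of the deeper column (depth z_c below the surface of column 1) and equate Σ ρ_i t_i down to z_c; mantle fills any gap and the z_c terms cancel.
Column 1: 2.627×0.91 + 20.74×2.69 + 21.29×2.89 + (z_c − 44.657)×3.2
Column 2: 4.083×0 + 15.6×2.76 + x×3.01 + (z_c − 4.083 − 15.6 − x)×3.2
The z_c×3.2 term appears on both sides and cancels. Collect the known terms of each column as K = Σ(ρt)_known − 3.2 × (depth of known layers): K_1 = 119.70927 − 3.2×44.657 = −23.19313; K_2 = 43.056 − 3.2×(4.083 + 15.6) = −19.9296.
Balance: K_1 = K_2 − x×(3.2 − 3.01), so x = (K_2 − K_1)/(3.2 − 3.01) = 3.26353/0.19 = 17.2 km.

17.2 km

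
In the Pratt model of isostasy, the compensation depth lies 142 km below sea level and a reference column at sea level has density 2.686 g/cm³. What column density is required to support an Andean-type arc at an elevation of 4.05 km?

Pratt balance: ρ_ref D = ρ (D + h).
ρ = ρ_ref D/(D + h) = 2.686 × 142 km/(142 km + 4.05 km) = 2.61 g/cm³.

2.61 g/cm³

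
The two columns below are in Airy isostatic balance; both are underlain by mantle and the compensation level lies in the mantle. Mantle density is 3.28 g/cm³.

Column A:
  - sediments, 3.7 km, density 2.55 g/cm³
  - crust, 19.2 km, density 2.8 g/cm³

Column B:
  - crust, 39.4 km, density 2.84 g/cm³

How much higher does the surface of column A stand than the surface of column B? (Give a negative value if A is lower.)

For any compensation level in the mantle, the mantle terms cancel and isostasy reduces to e = (Σt_A − Σt_B) − (Σ(ρt)_A − Σ(ρt)_B) / ρ_m.
Σt_A = 22.9 km; Σt_B = 39.4 km; Σ(ρt)_A = 63.195; Σ(ρt)_B = 111.896 (in km·g/cm³).
e = (22.9 − 39.4) − (63.195 − 111.896) / 3.28 = −1.65 km.

−1.65 km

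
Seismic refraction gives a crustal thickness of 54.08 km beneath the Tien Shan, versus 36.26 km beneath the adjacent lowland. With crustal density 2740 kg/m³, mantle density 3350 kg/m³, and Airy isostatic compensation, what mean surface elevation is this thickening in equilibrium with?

3.24 km

Excess crust Δ = 54.08 km − 36.26 km = 17.82 km, split between elevation h and root r with h + r = Δ.
Airy balance ρ_c h = (ρ_m − ρ_c) r gives r = h ρ_c/(ρ_m − ρ_c), so h (1 + ρ_c/(ρ_m − ρ_c)) = Δ, i.e. h = Δ (ρ_m − ρ_c)/ρ_m.
h = 17.82 km × 610/3350 = 3.24 km.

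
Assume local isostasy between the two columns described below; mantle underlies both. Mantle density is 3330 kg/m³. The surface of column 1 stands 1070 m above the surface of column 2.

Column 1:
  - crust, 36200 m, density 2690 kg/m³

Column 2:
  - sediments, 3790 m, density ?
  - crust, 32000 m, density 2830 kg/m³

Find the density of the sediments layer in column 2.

2380 kg/m³

Take the compensation level at the base of the deeper column (depth z_c below the surface of column 1) and equate Σ ρ_i t_i down to z_c; mantle fills any gap and the z_c terms cancel.
Column 1: 36200×2690 + (z_c − 36200)×3330
Column 2: 1070×0 + 3790×ρ + 32000×2830 + (z_c − 1070 − 35790)×3330
The z_c×3330 term appears on both sides and cancels. Collect the known terms of each column as K = Σ(ρt)_known − 3330 × (depth of known layers): K_1 = 97378000 − 3330×36200 = −23168000; K_2 = 90560000 − 3330×(1070 + 35790) = −32183800.
Balance: K_1 = K_2 + 3790×ρ, so ρ = (K_1 − K_2)/3790 = 9015800/3790 = 2380 kg/m³.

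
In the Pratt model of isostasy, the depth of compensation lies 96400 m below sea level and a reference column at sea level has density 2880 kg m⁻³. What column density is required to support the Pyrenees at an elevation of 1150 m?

2850 kg m⁻³

Pratt balance: ρ_ref D = ρ (D + h).
ρ = ρ_ref D/(D + h) = 2880 × 96400 m/(96400 m + 1150 m) = 2850 kg m⁻³.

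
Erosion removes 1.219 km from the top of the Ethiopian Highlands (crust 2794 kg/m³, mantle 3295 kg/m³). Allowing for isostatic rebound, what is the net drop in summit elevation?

0.185 km

Rebound u = e ρ_c/ρ_m = 1.219 km × 2794/3295 = 1.034 km.
Net surface drop = e − u = 1.219 km − 1.034 km = e (ρ_m − ρ_c)/ρ_m = 0.185 km.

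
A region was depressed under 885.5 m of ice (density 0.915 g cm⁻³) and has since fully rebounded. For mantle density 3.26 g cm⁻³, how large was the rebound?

Removing the load lets mantle flow back in; uplift u satisfies ρ_ice t = ρ_m u.
u = t ρ_ice/ρ_m = 885.5 m × 0.915/3.26 = 249 m.

249 m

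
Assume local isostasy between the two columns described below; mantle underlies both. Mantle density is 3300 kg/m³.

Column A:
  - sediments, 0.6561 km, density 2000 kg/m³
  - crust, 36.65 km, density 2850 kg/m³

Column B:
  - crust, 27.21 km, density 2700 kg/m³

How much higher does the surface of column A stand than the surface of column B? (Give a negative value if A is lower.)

0.309 km

For any compensation level in the mantle, the mantle terms cancel and isostasy reduces to e = (Σt_A − Σt_B) − (Σ(ρt)_A − Σ(ρt)_B) / ρ_m.
Σt_A = 37.3061 km; Σt_B = 27.21 km; Σ(ρt)_A = 105764.7; Σ(ρt)_B = 73467 (in km·kg/m³).
e = (37.3061 − 27.21) − (105764.7 − 73467) / 3300 = 0.309 km.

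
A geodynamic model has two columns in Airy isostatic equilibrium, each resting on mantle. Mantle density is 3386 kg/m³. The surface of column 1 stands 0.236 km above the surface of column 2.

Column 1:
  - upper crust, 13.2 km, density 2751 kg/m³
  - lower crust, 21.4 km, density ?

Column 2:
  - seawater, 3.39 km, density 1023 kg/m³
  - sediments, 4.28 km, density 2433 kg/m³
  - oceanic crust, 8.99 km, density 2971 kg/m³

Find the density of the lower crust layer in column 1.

3000 kg/m³

Take the compensation level at the base of the deeper column (depth z_c below the surface of column 1) and equate Σ ρ_i t_i down to z_c; mantle fills any gap and the z_c terms cancel.
Column 1: 13.2×2751 + 21.4×ρ + (z_c − 34.6)×3386
Column 2: 0.236×0 + 3.39×1023 + 4.28×2433 + 8.99×2971 + (z_c − 0.236 − 16.66)×3386
The z_c×3386 term appears on both sides and cancels. Collect the known terms of each column as K = Σ(ρt)_known − 3386 × (depth of known layers): K_1 = 36313.2 − 3386×34.6 = −80842.4; K_2 = 40590.5 − 3386×(0.236 + 16.66) = −16619.356.
Balance: K_1 + 21.4×ρ = K_2, so ρ = (K_2 − K_1)/21.4 = 64223/21.4 = 3000 kg/m³.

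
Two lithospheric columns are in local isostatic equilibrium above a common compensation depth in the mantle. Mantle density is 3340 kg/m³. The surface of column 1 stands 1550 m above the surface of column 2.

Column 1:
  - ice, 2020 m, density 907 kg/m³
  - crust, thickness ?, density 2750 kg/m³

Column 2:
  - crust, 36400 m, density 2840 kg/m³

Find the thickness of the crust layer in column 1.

Take the compensation level at the base of the deeper column (depth z_c below the surface of column 1) and equate Σ ρ_i t_i down to z_c; mantle fills any gap and the z_c terms cancel.
Column 1: 2020×907 + x×2750 + (z_c − 2020 − x)×3340
Column 2: 1550×0 + 36400×2840 + (z_c − 1550 − 36400)×3340
The z_c×3340 term appears on both sides and cancels. Collect the known terms of each column as K = Σ(ρt)_known − 3340 × (depth of known layers): K_1 = 1832140 − 3340×2020 = −4914660; K_2 = 103376000 − 3340×(1550 + 36400) = −23377000.
Balance: K_1 − x×(3340 − 2750) = K_2, so x = (K_1 − K_2)/(3340 − 2750) = 18462300/590 = 31300 m.

31300 m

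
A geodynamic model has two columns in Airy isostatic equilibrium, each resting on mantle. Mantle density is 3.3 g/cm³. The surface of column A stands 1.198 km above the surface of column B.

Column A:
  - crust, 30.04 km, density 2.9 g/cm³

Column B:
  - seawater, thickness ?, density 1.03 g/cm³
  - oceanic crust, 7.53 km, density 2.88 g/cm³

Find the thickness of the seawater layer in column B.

2.16 km

Take the compensation level at the base of the deeper column (depth z_c below the surface of column A) and equate Σ ρ_i t_i down to z_c; mantle fills any gap and the z_c terms cancel.
Column A: 30.04×2.9 + (z_c − 30.04)×3.3
Column B: 1.198×0 + x×1.03 + 7.53×2.88 + (z_c − 1.198 − 7.53 − x)×3.3
The z_c×3.3 term appears on both sides and cancels. Collect the known terms of each column as K = Σ(ρt)_known − 3.3 × (depth of known layers): K_A = 87.116 − 3.3×30.04 = −12.016; K_B = 21.6864 − 3.3×(1.198 + 7.53) = −7.116.
Balance: K_A = K_B − x×(3.3 − 1.03), so x = (K_B − K_A)/(3.3 − 1.03) = 4.9/2.27 = 2.16 km.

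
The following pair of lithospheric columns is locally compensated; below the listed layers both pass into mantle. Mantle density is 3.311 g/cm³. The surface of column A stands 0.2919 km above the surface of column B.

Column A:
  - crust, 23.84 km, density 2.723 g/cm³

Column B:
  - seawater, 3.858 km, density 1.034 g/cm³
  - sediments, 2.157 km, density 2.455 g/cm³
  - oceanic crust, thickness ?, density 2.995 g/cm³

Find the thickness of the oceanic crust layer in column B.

Take the compensation level at the base of the deeper column (depth z_c below the surface of column A) and equate Σ ρ_i t_i down to z_c; mantle fills any gap and the z_c terms cancel.
Column A: 23.84×2.723 + (z_c − 23.84)×3.311
Column B: 0.2919×0 + 3.858×1.034 + 2.157×2.455 + x×2.995 + (z_c − 0.2919 − 6.015 − x)×3.311
The z_c×3.311 term appears on both sides and cancels. Collect the known terms of each column as K = Σ(ρt)_known − 3.311 × (depth of known layers): K_A = 64.91632 − 3.311×23.84 = −14.01792; K_B = 9.284607 − 3.311×(0.2919 + 6.015) = −11.5975389.
Balance: K_A = K_B − x×(3.311 − 2.995), so x = (K_B − K_A)/(3.311 − 2.995) = 2.42038/0.316 = 7.66 km.

7.66 km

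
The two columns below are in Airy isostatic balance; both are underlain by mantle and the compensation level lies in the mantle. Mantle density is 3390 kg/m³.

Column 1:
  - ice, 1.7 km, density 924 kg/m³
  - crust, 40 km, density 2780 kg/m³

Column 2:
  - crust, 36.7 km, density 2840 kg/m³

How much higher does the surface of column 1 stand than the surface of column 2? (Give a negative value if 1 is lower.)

2.48 km

For any compensation level in the mantle, the mantle terms cancel and isostasy reduces to e = (Σt_1 − Σt_2) − (Σ(ρt)_1 − Σ(ρt)_2) / ρ_m.
Σt_1 = 41.7 km; Σt_2 = 36.7 km; Σ(ρt)_1 = 112770.8; Σ(ρt)_2 = 104228 (in km·kg/m³).
e = (41.7 − 36.7) − (112770.8 − 104228) / 3390 = 2.48 km.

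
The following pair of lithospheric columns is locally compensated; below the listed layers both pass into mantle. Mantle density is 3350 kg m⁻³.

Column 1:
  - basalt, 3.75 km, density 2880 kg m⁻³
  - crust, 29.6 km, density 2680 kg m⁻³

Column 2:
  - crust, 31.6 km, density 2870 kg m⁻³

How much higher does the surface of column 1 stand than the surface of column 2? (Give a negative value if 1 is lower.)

For any compensation level in the mantle, the mantle terms cancel and isostasy reduces to e = (Σt_1 − Σt_2) − (Σ(ρt)_1 − Σ(ρt)_2) / ρ_m.
Σt_1 = 33.35 km; Σt_2 = 31.6 km; Σ(ρt)_1 = 90128; Σ(ρt)_2 = 90692 (in km·kg m⁻³).
e = (33.35 − 31.6) − (90128 − 90692) / 3350 = 1.92 km.

1.92 km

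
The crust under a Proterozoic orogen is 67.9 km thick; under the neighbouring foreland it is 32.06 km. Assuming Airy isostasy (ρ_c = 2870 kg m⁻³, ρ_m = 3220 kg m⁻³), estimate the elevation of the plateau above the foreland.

3.9 km

Excess crust Δ = 67.9 km − 32.06 km = 35.84 km, split between elevation h and root r with h + r = Δ.
Airy balance ρ_c h = (ρ_m − ρ_c) r gives r = h ρ_c/(ρ_m − ρ_c), so h (1 + ρ_c/(ρ_m − ρ_c)) = Δ, i.e. h = Δ (ρ_m − ρ_c)/ρ_m.
h = 35.84 km × 350/3220 = 3.9 km.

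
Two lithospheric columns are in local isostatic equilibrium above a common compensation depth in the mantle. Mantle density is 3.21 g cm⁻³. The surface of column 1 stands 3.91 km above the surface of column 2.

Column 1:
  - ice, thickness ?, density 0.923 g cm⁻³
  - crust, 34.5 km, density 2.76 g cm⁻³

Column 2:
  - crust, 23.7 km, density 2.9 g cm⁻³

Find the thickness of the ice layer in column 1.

1.91 km

Take the compensation level at the base of the deeper column (depth z_c below the surface of column 1) and equate Σ ρ_i t_i down to z_c; mantle fills any gap and the z_c terms cancel.
Column 1: x×0.923 + 34.5×2.76 + (z_c − 34.5 − x)×3.21
Column 2: 3.91×0 + 23.7×2.9 + (z_c − 3.91 − 23.7)×3.21
The z_c×3.21 term appears on both sides and cancels. Collect the known terms of each column as K = Σ(ρt)_known − 3.21 × (depth of known layers): K_1 = 95.22 − 3.21×34.5 = −15.525; K_2 = 68.73 − 3.21×(3.91 + 23.7) = −19.8981.
Balance: K_1 − x×(3.21 − 0.923) = K_2, so x = (K_1 − K_2)/(3.21 − 0.923) = 4.3731/2.287 = 1.91 km.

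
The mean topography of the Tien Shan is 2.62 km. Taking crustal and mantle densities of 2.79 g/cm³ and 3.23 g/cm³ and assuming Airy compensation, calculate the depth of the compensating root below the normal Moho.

In Airy isostatic equilibrium: the weight of the topography is balanced by the buoyancy of the root, ρ_c h = (ρ_m − ρ_c) r.
r = h · ρ_c / (ρ_m − ρ_c) = 2.62 km × 2.79 / (3.23 − 2.79) = 16.6 km.

16.6 km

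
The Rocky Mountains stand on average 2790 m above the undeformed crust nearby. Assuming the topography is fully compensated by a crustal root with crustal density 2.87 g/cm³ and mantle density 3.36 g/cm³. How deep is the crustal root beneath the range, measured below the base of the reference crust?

Equating mass per unit area of the two columns: the weight of the topography is balanced by the buoyancy of the root, ρ_c h = (ρ_m − ρ_c) r.
r = h · ρ_c / (ρ_m − ρ_c) = 2790 m × 2.87 / (3.36 − 2.87) = 16300 m.

16300 m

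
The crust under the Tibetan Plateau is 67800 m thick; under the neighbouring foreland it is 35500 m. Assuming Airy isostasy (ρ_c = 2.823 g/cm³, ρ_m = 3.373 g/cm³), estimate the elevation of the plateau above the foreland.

5270 m

Excess crust Δ = 67800 m − 35500 m = 32300 m, split between elevation h and root r with h + r = Δ.
Airy balance ρ_c h = (ρ_m − ρ_c) r gives r = h ρ_c/(ρ_m − ρ_c), so h (1 + ρ_c/(ρ_m − ρ_c)) = Δ, i.e. h = Δ (ρ_m − ρ_c)/ρ_m.
h = 32300 m × 0.55/3.373 = 5270 m.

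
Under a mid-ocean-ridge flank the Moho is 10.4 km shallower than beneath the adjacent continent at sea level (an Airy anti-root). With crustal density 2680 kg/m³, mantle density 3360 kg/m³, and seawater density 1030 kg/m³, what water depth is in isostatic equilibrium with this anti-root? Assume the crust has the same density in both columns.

Replacing a thickness d of crust by seawater at the top must be balanced by replacing crust with mantle at the base: d (ρ_c − ρ_w) = a (ρ_m − ρ_c).
d = a (ρ_m − ρ_c)/(ρ_c − ρ_w) = 10.4 km × 680/1650 = 4.29 km.

4.29 km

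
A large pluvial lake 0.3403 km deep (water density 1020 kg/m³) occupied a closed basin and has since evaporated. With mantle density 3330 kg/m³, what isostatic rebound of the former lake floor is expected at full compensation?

u = d ρ_w/ρ_m = 0.3403 km × 1020/3330 = 0.104 km.

0.104 km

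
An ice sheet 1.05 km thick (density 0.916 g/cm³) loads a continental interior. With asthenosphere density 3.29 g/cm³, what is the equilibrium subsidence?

0.292 km

Isostatic balance requires: the ice load ρ_ice t is balanced by mantle displaced below, ρ_m s.
s = t ρ_ice / ρ_m = 1.05 km × 0.916/3.29 = 0.292 km.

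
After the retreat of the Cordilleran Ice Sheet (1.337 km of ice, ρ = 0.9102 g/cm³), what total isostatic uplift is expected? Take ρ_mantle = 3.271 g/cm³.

0.372 km

Removing the load lets mantle flow back in; uplift u satisfies ρ_ice t = ρ_m u.
u = t ρ_ice/ρ_m = 1.337 km × 0.9102/3.271 = 0.372 km.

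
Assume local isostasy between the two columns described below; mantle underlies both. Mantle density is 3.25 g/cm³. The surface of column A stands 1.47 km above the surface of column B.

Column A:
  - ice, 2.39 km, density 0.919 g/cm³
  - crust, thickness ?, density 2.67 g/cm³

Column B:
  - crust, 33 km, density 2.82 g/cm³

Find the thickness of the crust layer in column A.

23.1 km

Take the compensation level at the base of the deeper column (depth z_c below the surface of column A) and equate Σ ρ_i t_i down to z_c; mantle fills any gap and the z_c terms cancel.
Column A: 2.39×0.919 + x×2.67 + (z_c − 2.39 − x)×3.25
Column B: 1.47×0 + 33×2.82 + (z_c − 1.47 − 33)×3.25
The z_c×3.25 term appears on both sides and cancels. Collect the known terms of each column as K = Σ(ρt)_known − 3.25 × (depth of known layers): K_A = 2.19641 − 3.25×2.39 = −5.57109; K_B = 93.06 − 3.25×(1.47 + 33) = −18.9675.
Balance: K_A − x×(3.25 − 2.67) = K_B, so x = (K_A − K_B)/(3.25 − 2.67) = 13.3964/0.58 = 23.1 km.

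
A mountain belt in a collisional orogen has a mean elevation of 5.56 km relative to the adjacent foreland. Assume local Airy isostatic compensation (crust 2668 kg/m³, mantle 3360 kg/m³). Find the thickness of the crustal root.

21.4 km

In Airy isostatic equilibrium: the weight of the topography is balanced by the buoyancy of the root, ρ_c h = (ρ_m − ρ_c) r.
r = h · ρ_c / (ρ_m − ρ_c) = 5.56 km × 2668 / (3360 − 2668) = 21.4 km.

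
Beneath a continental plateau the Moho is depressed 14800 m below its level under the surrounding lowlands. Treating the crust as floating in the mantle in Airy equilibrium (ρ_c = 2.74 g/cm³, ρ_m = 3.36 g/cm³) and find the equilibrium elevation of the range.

For local isostatic compensation: ρ_c h = (ρ_m − ρ_c) r.
h = r (ρ_m − ρ_c) / ρ_c = 14800 m × (3.36 − 2.74) / 2.74 = 3350 m.

3350 m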